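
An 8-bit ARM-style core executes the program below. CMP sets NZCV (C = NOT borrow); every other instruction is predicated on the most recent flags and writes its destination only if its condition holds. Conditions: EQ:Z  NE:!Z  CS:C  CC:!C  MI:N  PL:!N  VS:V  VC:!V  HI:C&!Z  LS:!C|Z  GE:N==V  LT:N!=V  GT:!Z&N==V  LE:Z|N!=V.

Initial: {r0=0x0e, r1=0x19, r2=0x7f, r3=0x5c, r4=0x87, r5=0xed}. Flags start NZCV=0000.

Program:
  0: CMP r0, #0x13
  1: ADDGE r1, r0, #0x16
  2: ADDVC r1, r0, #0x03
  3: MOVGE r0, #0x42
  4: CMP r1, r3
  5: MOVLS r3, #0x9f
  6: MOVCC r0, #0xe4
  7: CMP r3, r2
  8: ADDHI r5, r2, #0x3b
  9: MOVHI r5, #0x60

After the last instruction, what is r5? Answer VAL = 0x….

VAL = 0x60

0: ✓ CMP  NZCV=1000
1: · ADDGE
2: ✓ ADDVC  r1←0x11
3: · MOVGE
4: ✓ CMP  NZCV=1000
5: ✓ MOVLS  r3←0x9f
6: ✓ MOVCC  r0←0xe4
7: ✓ CMP  NZCV=0011
8: ✓ ADDHI  r5←0xba
9: ✓ MOVHI  r5←0x60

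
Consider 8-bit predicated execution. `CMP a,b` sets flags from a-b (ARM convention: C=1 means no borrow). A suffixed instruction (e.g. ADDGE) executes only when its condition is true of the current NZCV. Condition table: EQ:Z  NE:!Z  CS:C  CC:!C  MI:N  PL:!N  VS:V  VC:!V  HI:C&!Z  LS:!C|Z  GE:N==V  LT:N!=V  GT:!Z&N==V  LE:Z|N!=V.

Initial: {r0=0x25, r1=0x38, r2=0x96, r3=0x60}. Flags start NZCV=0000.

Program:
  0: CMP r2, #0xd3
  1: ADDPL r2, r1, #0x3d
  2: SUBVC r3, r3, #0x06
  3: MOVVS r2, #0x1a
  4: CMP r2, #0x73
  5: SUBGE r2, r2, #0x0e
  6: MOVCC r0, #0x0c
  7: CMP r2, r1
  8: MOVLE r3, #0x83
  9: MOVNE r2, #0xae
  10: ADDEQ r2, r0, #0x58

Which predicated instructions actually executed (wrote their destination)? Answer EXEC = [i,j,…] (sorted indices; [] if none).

[0] flags=1000 → (cmp)
[1] flags=1000 PL?F → skip
[2] flags=1000 VC?T → r3=0x5a
[3] flags=1000 VS?F → skip
[4] flags=0011 → (cmp)
[5] flags=0011 GE?F → skip
[6] flags=0011 CC?F → skip
[7] flags=0011 → (cmp)
[8] flags=0011 LE?T → r3=0x83
[9] flags=0011 NE?T → r2=0xae
[10] flags=0011 EQ?F → skip

EXEC = [2,8,9]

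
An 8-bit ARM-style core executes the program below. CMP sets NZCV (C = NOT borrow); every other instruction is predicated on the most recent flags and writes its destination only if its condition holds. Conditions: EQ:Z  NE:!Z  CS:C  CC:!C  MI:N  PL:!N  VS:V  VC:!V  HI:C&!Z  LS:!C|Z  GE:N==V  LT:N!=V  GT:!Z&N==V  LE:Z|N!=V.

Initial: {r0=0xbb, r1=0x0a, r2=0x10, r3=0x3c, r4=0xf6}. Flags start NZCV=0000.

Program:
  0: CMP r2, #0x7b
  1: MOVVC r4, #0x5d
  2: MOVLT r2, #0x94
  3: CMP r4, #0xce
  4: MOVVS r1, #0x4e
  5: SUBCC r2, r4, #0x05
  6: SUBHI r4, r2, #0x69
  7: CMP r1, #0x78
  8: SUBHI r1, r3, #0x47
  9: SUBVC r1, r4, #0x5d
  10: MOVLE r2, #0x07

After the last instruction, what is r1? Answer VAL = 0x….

0: ✓ CMP  NZCV=1000
1: ✓ MOVVC  r4←0x5d
2: ✓ MOVLT  r2←0x94
3: ✓ CMP  NZCV=1001
4: ✓ MOVVS  r1←0x4e
5: ✓ SUBCC  r2←0x58
6: · SUBHI
7: ✓ CMP  NZCV=1000
8: · SUBHI
9: ✓ SUBVC  r1←0x00
10: ✓ MOVLE  r2←0x07

VAL = 0x00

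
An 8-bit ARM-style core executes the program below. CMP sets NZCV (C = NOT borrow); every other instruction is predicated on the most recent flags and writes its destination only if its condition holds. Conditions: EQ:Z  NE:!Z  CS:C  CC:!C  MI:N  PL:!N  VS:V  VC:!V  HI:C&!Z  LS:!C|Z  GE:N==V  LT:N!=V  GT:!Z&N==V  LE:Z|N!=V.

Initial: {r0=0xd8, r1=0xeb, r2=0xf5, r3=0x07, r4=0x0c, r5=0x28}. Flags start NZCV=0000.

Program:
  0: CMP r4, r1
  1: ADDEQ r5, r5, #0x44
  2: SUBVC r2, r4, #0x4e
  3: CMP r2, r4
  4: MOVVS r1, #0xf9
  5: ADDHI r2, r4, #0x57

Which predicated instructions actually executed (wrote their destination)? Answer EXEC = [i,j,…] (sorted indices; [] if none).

0: ✓ CMP  NZCV=0000
1: · ADDEQ
2: ✓ SUBVC  r2←0xbe
3: ✓ CMP  NZCV=1010
4: · MOVVS
5: ✓ ADDHI  r2←0x63

EXEC = [2,5]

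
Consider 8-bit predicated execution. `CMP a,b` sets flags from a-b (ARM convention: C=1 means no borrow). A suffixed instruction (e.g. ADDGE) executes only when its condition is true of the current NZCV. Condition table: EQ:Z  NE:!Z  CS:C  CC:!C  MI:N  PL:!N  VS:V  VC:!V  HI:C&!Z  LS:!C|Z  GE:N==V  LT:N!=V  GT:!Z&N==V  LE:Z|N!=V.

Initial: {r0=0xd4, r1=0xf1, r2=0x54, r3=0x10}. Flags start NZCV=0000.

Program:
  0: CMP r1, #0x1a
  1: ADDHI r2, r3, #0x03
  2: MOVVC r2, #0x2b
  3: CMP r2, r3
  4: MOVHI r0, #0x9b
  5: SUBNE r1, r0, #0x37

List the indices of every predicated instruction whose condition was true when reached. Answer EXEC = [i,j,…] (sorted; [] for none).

EXEC = [1,2,4,5]

0: ✓ CMP  NZCV=1010
1: ✓ ADDHI  r2←0x13
2: ✓ MOVVC  r2←0x2b
3: ✓ CMP  NZCV=0010
4: ✓ MOVHI  r0←0x9b
5: ✓ SUBNE  r1←0x64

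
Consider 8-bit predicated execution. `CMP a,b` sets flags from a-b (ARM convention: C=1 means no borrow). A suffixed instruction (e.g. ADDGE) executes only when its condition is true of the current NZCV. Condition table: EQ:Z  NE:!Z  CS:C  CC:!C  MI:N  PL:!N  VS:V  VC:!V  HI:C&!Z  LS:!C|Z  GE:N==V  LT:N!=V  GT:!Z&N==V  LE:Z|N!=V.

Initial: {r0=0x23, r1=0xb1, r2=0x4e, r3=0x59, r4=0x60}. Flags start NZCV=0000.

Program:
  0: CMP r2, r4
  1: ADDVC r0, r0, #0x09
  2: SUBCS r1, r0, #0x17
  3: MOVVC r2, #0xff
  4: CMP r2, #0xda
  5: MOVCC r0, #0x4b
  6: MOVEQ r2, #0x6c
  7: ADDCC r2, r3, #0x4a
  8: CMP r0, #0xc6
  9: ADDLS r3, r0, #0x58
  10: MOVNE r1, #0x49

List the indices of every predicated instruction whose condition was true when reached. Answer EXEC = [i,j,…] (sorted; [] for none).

0: ✓ CMP  NZCV=1000
1: ✓ ADDVC  r0←0x2c
2: · SUBCS
3: ✓ MOVVC  r2←0xff
4: ✓ CMP  NZCV=0010
5: · MOVCC
6: · MOVEQ
7: · ADDCC
8: ✓ CMP  NZCV=0000
9: ✓ ADDLS  r3←0x84
10: ✓ MOVNE  r1←0x49

EXEC = [1,3,9,10]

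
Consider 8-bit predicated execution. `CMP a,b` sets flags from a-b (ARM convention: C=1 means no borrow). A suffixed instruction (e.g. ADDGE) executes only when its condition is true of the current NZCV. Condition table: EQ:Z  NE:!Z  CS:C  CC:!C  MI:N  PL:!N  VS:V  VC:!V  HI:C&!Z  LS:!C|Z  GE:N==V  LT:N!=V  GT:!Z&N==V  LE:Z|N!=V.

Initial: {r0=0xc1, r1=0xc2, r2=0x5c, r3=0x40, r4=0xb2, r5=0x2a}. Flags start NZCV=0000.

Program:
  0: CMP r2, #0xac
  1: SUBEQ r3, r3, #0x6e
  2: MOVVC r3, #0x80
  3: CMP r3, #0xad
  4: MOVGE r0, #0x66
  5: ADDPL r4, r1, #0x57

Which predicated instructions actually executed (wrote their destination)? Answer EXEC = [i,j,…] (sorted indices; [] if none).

EXEC = [4]

0: ✓ CMP  NZCV=1001
1: · SUBEQ
2: · MOVVC
3: ✓ CMP  NZCV=1001
4: ✓ MOVGE  r0←0x66
5: · ADDPL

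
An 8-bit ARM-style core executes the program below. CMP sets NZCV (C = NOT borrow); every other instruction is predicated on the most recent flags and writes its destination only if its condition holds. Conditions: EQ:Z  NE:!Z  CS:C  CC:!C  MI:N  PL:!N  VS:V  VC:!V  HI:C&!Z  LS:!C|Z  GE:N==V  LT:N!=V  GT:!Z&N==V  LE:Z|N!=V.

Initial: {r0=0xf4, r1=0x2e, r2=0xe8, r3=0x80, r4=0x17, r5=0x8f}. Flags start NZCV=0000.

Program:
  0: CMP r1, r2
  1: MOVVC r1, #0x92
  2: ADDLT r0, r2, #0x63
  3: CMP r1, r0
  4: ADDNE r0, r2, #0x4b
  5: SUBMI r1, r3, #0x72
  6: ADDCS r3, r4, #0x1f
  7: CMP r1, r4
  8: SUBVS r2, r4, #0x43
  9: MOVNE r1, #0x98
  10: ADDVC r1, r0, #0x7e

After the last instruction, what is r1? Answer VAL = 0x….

[0] flags=0000 → (cmp)
[1] flags=0000 VC?T → r1=0x92
[2] flags=0000 LT?F → skip
[3] flags=1000 → (cmp)
[4] flags=1000 NE?T → r0=0x33
[5] flags=1000 MI?T → r1=0x0e
[6] flags=1000 CS?F → skip
[7] flags=1000 → (cmp)
[8] flags=1000 VS?F → skip
[9] flags=1000 NE?T → r1=0x98
[10] flags=1000 VC?T → r1=0xb1

VAL = 0xb1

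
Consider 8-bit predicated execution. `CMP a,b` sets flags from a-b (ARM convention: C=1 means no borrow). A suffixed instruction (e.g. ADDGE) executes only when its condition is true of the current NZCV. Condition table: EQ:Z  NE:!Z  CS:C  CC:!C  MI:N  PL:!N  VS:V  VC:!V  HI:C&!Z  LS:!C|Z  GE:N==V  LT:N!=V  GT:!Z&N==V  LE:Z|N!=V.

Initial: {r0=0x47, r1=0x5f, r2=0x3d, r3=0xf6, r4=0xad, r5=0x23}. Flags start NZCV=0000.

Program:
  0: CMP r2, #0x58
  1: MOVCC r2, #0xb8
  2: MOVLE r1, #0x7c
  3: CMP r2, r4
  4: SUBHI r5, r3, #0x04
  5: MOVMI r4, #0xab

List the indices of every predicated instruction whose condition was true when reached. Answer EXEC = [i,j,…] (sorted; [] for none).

0: ✓ CMP  NZCV=1000
1: ✓ MOVCC  r2←0xb8
2: ✓ MOVLE  r1←0x7c
3: ✓ CMP  NZCV=0010
4: ✓ SUBHI  r5←0xf2
5: · MOVMI

EXEC = [1,2,4]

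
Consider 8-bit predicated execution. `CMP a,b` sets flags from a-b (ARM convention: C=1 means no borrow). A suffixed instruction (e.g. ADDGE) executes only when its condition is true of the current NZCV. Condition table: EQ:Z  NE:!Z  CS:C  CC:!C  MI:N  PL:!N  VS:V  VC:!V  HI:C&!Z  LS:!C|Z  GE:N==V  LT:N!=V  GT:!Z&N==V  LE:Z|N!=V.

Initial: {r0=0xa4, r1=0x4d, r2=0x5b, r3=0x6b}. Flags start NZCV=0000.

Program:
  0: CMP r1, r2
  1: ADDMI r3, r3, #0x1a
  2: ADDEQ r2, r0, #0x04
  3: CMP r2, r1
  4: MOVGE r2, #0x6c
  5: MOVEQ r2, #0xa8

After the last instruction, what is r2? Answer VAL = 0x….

[0] flags=1000 → (cmp)
[1] flags=1000 MI?T → r3=0x85
[2] flags=1000 EQ?F → skip
[3] flags=0010 → (cmp)
[4] flags=0010 GE?T → r2=0x6c
[5] flags=0010 EQ?F → skip

VAL = 0x6c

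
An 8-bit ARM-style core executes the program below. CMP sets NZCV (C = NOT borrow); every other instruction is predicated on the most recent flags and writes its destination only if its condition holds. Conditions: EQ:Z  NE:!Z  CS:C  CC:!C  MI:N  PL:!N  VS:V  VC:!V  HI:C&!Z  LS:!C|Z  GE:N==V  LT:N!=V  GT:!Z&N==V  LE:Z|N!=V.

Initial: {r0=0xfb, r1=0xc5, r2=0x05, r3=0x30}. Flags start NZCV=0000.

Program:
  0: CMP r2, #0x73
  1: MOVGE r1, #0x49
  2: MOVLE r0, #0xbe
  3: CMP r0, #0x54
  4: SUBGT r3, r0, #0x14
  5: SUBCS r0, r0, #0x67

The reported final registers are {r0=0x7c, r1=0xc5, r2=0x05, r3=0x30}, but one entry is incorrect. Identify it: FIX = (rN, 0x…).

FIX = (r0, 0x57)

0: ✓ CMP  NZCV=1000
1: · MOVGE
2: ✓ MOVLE  r0←0xbe
3: ✓ CMP  NZCV=0011
4: · SUBGT
5: ✓ SUBCS  r0←0x57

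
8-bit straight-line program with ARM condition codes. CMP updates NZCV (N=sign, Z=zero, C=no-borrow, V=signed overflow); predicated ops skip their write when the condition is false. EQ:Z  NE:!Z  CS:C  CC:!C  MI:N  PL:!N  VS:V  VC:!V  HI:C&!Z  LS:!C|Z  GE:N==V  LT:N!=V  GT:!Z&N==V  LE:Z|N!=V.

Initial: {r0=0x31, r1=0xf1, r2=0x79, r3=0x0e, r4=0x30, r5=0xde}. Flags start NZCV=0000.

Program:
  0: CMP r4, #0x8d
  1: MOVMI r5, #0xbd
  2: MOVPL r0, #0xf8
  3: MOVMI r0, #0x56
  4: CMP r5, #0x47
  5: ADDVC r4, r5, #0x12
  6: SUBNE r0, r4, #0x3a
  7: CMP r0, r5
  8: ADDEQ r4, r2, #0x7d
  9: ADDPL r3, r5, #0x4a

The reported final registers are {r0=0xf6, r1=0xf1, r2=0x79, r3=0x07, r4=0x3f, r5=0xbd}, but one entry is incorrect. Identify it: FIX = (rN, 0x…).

[0] flags=1001 → (cmp)
[1] flags=1001 MI?T → r5=0xbd
[2] flags=1001 PL?F → skip
[3] flags=1001 MI?T → r0=0x56
[4] flags=0011 → (cmp)
[5] flags=0011 VC?F → skip
[6] flags=0011 NE?T → r0=0xf6
[7] flags=0010 → (cmp)
[8] flags=0010 EQ?F → skip
[9] flags=0010 PL?T → r3=0x07

FIX = (r4, 0x30)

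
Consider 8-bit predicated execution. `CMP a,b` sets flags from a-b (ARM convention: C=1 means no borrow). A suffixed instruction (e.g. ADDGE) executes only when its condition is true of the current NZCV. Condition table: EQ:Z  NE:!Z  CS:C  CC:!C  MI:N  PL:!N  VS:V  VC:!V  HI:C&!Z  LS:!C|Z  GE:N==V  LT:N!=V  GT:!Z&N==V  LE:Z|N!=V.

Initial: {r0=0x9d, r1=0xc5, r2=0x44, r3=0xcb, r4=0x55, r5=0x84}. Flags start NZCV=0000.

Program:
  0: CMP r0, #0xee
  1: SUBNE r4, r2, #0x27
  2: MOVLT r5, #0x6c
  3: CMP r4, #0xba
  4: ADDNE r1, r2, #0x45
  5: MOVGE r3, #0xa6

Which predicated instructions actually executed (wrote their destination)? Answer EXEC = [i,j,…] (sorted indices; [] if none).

EXEC = [1,2,4,5]

[0] flags=1000 → (cmp)
[1] flags=1000 NE?T → r4=0x1d
[2] flags=1000 LT?T → r5=0x6c
[3] flags=0000 → (cmp)
[4] flags=0000 NE?T → r1=0x89
[5] flags=0000 GE?T → r3=0xa6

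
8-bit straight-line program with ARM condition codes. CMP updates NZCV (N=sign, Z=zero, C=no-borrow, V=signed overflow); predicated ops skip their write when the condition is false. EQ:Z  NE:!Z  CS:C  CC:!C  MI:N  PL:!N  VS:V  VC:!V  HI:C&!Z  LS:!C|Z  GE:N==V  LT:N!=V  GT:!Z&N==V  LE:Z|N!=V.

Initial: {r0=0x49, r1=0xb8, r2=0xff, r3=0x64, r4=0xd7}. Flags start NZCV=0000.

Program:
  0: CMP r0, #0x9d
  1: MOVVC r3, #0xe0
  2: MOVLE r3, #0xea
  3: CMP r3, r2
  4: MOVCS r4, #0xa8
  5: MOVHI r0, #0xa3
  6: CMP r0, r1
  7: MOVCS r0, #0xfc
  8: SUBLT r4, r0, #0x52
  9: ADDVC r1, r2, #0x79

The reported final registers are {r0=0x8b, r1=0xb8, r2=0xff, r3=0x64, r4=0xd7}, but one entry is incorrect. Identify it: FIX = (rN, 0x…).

FIX = (r0, 0x49)

0: ✓ CMP  NZCV=1001
1: · MOVVC
2: · MOVLE
3: ✓ CMP  NZCV=0000
4: · MOVCS
5: · MOVHI
6: ✓ CMP  NZCV=1001
7: · MOVCS
8: · SUBLT
9: · ADDVC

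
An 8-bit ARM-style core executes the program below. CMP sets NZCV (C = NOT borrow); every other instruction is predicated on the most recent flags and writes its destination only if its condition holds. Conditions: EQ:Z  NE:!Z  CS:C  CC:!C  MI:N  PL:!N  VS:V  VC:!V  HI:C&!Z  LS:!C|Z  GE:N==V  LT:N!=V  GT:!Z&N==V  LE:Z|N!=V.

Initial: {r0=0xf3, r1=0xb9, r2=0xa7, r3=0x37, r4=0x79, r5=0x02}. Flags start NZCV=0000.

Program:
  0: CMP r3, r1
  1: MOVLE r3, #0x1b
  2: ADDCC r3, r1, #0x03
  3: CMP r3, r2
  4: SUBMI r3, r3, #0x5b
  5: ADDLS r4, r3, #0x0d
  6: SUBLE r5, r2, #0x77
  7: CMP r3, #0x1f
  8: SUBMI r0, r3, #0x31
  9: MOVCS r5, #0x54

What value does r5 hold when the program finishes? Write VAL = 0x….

VAL = 0x54

[0] flags=0000 → (cmp)
[1] flags=0000 LE?F → skip
[2] flags=0000 CC?T → r3=0xbc
[3] flags=0010 → (cmp)
[4] flags=0010 MI?F → skip
[5] flags=0010 LS?F → skip
[6] flags=0010 LE?F → skip
[7] flags=1010 → (cmp)
[8] flags=1010 MI?T → r0=0x8b
[9] flags=1010 CS?T → r5=0x54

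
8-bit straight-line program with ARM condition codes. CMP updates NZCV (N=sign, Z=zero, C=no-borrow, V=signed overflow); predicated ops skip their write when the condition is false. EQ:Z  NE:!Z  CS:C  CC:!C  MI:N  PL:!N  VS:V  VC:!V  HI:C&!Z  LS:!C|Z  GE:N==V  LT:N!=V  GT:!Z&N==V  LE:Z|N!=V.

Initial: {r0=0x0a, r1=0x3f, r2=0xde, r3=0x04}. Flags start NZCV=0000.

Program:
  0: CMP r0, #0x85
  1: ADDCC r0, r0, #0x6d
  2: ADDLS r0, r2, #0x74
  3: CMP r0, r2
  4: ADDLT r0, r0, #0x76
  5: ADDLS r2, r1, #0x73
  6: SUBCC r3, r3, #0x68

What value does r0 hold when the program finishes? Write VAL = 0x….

[0] flags=1001 → (cmp)
[1] flags=1001 CC?T → r0=0x77
[2] flags=1001 LS?T → r0=0x52
[3] flags=0000 → (cmp)
[4] flags=0000 LT?F → skip
[5] flags=0000 LS?T → r2=0xb2
[6] flags=0000 CC?T → r3=0x9c

VAL = 0x52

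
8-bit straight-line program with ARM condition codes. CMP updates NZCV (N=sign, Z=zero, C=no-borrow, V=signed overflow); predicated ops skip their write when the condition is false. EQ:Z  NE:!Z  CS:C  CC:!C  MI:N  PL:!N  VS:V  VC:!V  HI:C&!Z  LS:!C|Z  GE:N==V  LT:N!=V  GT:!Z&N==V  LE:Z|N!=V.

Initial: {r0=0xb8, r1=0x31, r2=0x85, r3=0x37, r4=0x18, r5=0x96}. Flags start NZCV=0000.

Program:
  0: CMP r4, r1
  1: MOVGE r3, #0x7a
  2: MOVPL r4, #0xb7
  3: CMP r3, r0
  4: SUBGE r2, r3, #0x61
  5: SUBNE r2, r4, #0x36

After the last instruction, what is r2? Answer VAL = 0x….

VAL = 0xe2

0: ✓ CMP  NZCV=1000
1: · MOVGE
2: · MOVPL
3: ✓ CMP  NZCV=0000
4: ✓ SUBGE  r2←0xd6
5: ✓ SUBNE  r2←0xe2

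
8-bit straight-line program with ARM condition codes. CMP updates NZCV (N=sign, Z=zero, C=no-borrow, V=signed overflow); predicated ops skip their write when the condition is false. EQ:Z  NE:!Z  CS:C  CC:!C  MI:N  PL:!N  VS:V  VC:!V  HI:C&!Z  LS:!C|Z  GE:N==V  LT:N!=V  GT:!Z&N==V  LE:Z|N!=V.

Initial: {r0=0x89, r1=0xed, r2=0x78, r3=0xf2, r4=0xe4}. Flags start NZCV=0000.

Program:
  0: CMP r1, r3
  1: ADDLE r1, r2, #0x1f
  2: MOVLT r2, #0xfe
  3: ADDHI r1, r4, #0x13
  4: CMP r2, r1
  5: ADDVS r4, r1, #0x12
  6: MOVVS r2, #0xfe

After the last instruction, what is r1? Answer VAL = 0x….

0: ✓ CMP  NZCV=1000
1: ✓ ADDLE  r1←0x97
2: ✓ MOVLT  r2←0xfe
3: · ADDHI
4: ✓ CMP  NZCV=0010
5: · ADDVS
6: · MOVVS

VAL = 0x97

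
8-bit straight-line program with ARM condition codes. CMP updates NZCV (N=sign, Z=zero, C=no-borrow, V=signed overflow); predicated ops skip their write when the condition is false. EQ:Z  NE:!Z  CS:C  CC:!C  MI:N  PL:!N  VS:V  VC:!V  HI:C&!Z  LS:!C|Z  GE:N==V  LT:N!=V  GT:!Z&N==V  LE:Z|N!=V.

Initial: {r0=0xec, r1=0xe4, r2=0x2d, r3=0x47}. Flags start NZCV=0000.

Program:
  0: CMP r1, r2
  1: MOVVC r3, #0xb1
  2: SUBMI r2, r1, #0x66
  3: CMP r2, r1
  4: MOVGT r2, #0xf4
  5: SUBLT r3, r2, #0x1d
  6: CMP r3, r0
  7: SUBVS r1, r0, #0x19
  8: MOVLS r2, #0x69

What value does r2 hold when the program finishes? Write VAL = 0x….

VAL = 0x69

0: ✓ CMP  NZCV=1010
1: ✓ MOVVC  r3←0xb1
2: ✓ SUBMI  r2←0x7e
3: ✓ CMP  NZCV=1001
4: ✓ MOVGT  r2←0xf4
5: · SUBLT
6: ✓ CMP  NZCV=1000
7: · SUBVS
8: ✓ MOVLS  r2←0x69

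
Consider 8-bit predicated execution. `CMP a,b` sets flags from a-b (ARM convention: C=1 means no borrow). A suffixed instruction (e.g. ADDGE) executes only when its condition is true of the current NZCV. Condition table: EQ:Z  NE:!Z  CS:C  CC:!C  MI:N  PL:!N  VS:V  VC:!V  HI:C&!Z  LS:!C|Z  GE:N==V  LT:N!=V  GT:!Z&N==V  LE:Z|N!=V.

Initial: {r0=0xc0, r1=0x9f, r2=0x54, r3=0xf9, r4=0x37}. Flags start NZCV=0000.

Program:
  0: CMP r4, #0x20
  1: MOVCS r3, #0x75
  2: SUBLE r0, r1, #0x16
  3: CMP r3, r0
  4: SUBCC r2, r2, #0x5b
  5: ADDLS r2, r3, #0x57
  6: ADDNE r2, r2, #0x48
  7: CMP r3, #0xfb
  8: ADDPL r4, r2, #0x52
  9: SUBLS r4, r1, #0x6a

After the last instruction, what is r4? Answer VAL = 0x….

VAL = 0x35

[0] flags=0010 → (cmp)
[1] flags=0010 CS?T → r3=0x75
[2] flags=0010 LE?F → skip
[3] flags=1001 → (cmp)
[4] flags=1001 CC?T → r2=0xf9
[5] flags=1001 LS?T → r2=0xcc
[6] flags=1001 NE?T → r2=0x14
[7] flags=0000 → (cmp)
[8] flags=0000 PL?T → r4=0x66
[9] flags=0000 LS?T → r4=0x35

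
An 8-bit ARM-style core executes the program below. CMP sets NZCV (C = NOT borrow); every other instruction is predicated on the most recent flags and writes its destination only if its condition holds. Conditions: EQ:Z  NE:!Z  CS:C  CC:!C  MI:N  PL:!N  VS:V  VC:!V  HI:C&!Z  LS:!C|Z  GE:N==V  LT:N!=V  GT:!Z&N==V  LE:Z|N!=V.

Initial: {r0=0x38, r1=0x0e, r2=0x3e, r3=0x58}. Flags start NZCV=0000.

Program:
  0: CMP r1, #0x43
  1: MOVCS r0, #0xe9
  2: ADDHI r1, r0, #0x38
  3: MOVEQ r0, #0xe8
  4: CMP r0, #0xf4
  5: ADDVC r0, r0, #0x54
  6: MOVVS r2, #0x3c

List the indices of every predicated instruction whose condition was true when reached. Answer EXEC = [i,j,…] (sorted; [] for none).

[0] flags=1000 → (cmp)
[1] flags=1000 CS?F → skip
[2] flags=1000 HI?F → skip
[3] flags=1000 EQ?F → skip
[4] flags=0000 → (cmp)
[5] flags=0000 VC?T → r0=0x8c
[6] flags=0000 VS?F → skip

EXEC = [5]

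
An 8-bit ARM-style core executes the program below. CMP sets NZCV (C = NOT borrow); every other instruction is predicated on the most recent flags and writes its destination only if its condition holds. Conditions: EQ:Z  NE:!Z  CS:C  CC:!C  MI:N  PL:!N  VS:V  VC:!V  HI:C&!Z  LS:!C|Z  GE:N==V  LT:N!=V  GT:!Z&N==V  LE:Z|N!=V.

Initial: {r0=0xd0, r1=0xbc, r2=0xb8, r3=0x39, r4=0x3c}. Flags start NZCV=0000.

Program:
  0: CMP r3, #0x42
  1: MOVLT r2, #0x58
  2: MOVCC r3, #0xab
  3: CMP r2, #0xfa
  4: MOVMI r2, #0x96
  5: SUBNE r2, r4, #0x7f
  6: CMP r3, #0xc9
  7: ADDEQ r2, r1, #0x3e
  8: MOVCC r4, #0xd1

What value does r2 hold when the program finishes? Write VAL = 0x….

[0] flags=1000 → (cmp)
[1] flags=1000 LT?T → r2=0x58
[2] flags=1000 CC?T → r3=0xab
[3] flags=0000 → (cmp)
[4] flags=0000 MI?F → skip
[5] flags=0000 NE?T → r2=0xbd
[6] flags=1000 → (cmp)
[7] flags=1000 EQ?F → skip
[8] flags=1000 CC?T → r4=0xd1

VAL = 0xbd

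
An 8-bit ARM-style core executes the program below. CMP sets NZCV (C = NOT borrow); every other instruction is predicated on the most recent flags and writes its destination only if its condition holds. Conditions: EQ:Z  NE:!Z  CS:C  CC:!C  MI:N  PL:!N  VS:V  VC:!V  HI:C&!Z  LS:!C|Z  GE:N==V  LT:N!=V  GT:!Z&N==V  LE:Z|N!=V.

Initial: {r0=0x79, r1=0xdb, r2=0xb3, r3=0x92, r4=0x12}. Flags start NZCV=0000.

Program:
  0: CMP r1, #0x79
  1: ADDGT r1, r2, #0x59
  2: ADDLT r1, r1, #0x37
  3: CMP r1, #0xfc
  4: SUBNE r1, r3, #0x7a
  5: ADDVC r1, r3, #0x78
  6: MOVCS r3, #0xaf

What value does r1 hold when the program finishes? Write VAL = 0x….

VAL = 0x0a

[0] flags=0011 → (cmp)
[1] flags=0011 GT?F → skip
[2] flags=0011 LT?T → r1=0x12
[3] flags=0000 → (cmp)
[4] flags=0000 NE?T → r1=0x18
[5] flags=0000 VC?T → r1=0x0a
[6] flags=0000 CS?F → skip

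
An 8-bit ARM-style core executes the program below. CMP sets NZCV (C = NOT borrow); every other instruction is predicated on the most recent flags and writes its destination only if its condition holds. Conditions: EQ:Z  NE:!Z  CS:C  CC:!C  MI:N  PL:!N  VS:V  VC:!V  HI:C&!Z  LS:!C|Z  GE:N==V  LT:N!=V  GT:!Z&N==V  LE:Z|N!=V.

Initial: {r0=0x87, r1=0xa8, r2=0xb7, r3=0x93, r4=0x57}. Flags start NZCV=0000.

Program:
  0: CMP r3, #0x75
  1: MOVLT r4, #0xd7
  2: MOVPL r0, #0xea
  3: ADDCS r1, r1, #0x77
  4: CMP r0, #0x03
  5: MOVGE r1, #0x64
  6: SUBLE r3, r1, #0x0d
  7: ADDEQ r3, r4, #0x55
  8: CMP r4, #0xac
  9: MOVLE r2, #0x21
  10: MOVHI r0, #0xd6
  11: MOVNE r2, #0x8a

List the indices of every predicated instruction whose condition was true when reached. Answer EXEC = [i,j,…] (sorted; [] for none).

[0] flags=0011 → (cmp)
[1] flags=0011 LT?T → r4=0xd7
[2] flags=0011 PL?T → r0=0xea
[3] flags=0011 CS?T → r1=0x1f
[4] flags=1010 → (cmp)
[5] flags=1010 GE?F → skip
[6] flags=1010 LE?T → r3=0x12
[7] flags=1010 EQ?F → skip
[8] flags=0010 → (cmp)
[9] flags=0010 LE?F → skip
[10] flags=0010 HI?T → r0=0xd6
[11] flags=0010 NE?T → r2=0x8a

EXEC = [1,2,3,6,10,11]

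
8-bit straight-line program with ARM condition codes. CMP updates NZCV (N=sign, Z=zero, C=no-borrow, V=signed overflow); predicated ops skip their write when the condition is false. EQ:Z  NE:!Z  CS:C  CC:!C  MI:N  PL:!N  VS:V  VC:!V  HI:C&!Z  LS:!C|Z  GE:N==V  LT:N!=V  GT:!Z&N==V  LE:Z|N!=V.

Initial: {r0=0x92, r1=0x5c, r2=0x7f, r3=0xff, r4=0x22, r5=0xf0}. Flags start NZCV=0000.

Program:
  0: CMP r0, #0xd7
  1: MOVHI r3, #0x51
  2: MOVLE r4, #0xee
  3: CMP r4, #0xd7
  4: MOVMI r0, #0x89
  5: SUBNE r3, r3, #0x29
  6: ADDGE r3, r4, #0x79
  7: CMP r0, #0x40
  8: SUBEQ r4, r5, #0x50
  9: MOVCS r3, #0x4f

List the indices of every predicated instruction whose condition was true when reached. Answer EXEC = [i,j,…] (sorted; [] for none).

0: ✓ CMP  NZCV=1000
1: · MOVHI
2: ✓ MOVLE  r4←0xee
3: ✓ CMP  NZCV=0010
4: · MOVMI
5: ✓ SUBNE  r3←0xd6
6: ✓ ADDGE  r3←0x67
7: ✓ CMP  NZCV=0011
8: · SUBEQ
9: ✓ MOVCS  r3←0x4f

EXEC = [2,5,6,9]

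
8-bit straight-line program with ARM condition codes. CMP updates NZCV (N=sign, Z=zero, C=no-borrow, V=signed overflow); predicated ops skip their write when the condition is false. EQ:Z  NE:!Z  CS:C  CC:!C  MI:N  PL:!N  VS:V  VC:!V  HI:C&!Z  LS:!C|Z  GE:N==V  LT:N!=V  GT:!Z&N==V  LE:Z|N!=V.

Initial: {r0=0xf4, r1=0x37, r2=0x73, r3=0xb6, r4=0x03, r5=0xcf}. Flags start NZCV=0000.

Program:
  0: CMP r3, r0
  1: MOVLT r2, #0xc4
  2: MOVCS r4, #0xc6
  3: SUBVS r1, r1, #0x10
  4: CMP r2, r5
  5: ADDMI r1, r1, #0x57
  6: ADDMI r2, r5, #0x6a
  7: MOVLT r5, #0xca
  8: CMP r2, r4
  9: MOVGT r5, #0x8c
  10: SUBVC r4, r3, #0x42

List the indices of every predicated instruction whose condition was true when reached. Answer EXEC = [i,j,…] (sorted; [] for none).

[0] flags=1000 → (cmp)
[1] flags=1000 LT?T → r2=0xc4
[2] flags=1000 CS?F → skip
[3] flags=1000 VS?F → skip
[4] flags=1000 → (cmp)
[5] flags=1000 MI?T → r1=0x8e
[6] flags=1000 MI?T → r2=0x39
[7] flags=1000 LT?T → r5=0xca
[8] flags=0010 → (cmp)
[9] flags=0010 GT?T → r5=0x8c
[10] flags=0010 VC?T → r4=0x74

EXEC = [1,5,6,7,9,10]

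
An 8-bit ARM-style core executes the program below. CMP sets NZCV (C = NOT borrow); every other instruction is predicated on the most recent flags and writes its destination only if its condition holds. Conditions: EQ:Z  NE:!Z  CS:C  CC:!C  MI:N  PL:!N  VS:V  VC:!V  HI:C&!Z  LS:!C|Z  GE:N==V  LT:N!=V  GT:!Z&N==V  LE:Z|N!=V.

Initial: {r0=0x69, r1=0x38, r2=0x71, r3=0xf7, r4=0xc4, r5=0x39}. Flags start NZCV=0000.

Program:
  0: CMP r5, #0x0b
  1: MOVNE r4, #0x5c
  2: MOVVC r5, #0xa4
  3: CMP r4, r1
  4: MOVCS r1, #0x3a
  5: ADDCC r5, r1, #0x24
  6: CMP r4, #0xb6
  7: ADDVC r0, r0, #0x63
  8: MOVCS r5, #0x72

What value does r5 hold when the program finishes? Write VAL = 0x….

[0] flags=0010 → (cmp)
[1] flags=0010 NE?T → r4=0x5c
[2] flags=0010 VC?T → r5=0xa4
[3] flags=0010 → (cmp)
[4] flags=0010 CS?T → r1=0x3a
[5] flags=0010 CC?F → skip
[6] flags=1001 → (cmp)
[7] flags=1001 VC?F → skip
[8] flags=1001 CS?F → skip

VAL = 0xa4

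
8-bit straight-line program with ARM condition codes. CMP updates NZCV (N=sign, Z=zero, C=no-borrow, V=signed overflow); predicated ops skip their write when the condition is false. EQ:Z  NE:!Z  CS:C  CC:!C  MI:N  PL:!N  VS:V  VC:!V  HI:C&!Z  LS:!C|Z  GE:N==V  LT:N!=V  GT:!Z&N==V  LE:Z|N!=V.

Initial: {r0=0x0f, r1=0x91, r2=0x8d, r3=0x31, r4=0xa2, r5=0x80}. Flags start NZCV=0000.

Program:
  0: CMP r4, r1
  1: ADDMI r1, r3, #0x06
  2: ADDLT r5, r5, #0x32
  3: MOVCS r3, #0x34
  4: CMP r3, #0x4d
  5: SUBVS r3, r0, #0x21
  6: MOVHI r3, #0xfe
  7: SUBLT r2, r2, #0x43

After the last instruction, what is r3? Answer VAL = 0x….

[0] flags=0010 → (cmp)
[1] flags=0010 MI?F → skip
[2] flags=0010 LT?F → skip
[3] flags=0010 CS?T → r3=0x34
[4] flags=1000 → (cmp)
[5] flags=1000 VS?F → skip
[6] flags=1000 HI?F → skip
[7] flags=1000 LT?T → r2=0x4a

VAL = 0x34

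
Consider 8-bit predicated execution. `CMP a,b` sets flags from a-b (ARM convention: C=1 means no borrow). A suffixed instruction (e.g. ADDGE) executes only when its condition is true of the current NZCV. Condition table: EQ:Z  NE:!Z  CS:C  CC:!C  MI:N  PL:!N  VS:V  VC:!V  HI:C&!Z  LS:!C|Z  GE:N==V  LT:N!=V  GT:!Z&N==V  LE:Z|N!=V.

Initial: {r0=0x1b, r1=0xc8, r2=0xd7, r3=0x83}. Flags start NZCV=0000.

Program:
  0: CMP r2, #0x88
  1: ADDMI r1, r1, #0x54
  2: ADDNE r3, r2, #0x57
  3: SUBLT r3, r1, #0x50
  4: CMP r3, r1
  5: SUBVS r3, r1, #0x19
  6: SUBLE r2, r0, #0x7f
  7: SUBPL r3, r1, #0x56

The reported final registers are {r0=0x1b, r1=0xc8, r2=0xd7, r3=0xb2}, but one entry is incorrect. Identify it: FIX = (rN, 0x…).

0: ✓ CMP  NZCV=0010
1: · ADDMI
2: ✓ ADDNE  r3←0x2e
3: · SUBLT
4: ✓ CMP  NZCV=0000
5: · SUBVS
6: · SUBLE
7: ✓ SUBPL  r3←0x72

FIX = (r3, 0x72)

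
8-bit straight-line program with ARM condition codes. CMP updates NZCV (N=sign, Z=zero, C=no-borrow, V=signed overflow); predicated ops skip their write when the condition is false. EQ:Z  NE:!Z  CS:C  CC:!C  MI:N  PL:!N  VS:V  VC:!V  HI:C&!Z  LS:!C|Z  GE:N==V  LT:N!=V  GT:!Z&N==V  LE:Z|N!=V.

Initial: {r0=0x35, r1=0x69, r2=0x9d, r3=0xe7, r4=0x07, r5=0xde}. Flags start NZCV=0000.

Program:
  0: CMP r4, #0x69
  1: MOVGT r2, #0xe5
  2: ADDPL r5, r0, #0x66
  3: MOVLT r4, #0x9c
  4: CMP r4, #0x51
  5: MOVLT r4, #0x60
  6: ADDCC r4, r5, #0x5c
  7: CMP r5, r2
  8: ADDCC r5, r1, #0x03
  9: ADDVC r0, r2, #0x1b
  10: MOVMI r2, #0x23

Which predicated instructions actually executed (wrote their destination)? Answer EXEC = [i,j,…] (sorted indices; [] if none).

EXEC = [3,5,9]

[0] flags=1000 → (cmp)
[1] flags=1000 GT?F → skip
[2] flags=1000 PL?F → skip
[3] flags=1000 LT?T → r4=0x9c
[4] flags=0011 → (cmp)
[5] flags=0011 LT?T → r4=0x60
[6] flags=0011 CC?F → skip
[7] flags=0010 → (cmp)
[8] flags=0010 CC?F → skip
[9] flags=0010 VC?T → r0=0xb8
[10] flags=0010 MI?F → skip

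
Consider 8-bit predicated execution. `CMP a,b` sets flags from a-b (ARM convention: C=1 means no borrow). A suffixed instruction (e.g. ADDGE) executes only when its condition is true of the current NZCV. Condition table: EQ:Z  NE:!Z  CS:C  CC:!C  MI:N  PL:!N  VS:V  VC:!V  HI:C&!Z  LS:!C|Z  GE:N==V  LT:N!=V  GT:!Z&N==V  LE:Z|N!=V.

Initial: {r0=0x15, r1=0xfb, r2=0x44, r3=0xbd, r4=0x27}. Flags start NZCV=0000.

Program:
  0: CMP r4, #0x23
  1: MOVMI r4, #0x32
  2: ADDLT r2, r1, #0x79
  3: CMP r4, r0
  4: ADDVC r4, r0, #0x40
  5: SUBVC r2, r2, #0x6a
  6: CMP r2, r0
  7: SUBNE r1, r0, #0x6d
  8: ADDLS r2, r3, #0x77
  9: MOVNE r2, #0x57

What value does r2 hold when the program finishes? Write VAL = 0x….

[0] flags=0010 → (cmp)
[1] flags=0010 MI?F → skip
[2] flags=0010 LT?F → skip
[3] flags=0010 → (cmp)
[4] flags=0010 VC?T → r4=0x55
[5] flags=0010 VC?T → r2=0xda
[6] flags=1010 → (cmp)
[7] flags=1010 NE?T → r1=0xa8
[8] flags=1010 LS?F → skip
[9] flags=1010 NE?T → r2=0x57

VAL = 0x57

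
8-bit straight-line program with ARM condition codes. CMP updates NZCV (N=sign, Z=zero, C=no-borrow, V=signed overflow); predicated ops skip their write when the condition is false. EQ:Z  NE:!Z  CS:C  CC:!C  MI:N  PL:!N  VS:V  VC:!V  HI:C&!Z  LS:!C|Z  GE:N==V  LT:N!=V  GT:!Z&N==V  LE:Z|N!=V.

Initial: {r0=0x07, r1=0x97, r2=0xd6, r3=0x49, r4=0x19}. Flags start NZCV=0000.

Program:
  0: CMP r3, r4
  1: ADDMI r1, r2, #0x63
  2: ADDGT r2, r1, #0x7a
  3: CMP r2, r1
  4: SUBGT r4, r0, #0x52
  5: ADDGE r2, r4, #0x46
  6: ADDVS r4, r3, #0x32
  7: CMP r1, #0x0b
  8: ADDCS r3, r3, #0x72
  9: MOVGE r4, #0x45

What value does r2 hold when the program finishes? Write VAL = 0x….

VAL = 0xfb

[0] flags=0010 → (cmp)
[1] flags=0010 MI?F → skip
[2] flags=0010 GT?T → r2=0x11
[3] flags=0000 → (cmp)
[4] flags=0000 GT?T → r4=0xb5
[5] flags=0000 GE?T → r2=0xfb
[6] flags=0000 VS?F → skip
[7] flags=1010 → (cmp)
[8] flags=1010 CS?T → r3=0xbb
[9] flags=1010 GE?F → skip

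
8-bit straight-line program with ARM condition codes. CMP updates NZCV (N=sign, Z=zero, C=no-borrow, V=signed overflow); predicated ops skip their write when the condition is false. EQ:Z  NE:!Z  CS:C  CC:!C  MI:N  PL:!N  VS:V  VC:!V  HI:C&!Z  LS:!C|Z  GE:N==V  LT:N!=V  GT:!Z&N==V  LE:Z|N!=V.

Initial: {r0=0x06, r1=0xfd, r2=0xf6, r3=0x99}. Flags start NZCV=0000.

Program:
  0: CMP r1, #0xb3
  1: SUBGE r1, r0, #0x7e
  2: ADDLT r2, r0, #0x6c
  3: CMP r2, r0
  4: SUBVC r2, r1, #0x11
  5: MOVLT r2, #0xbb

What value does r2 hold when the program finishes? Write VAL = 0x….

0: ✓ CMP  NZCV=0010
1: ✓ SUBGE  r1←0x88
2: · ADDLT
3: ✓ CMP  NZCV=1010
4: ✓ SUBVC  r2←0x77
5: ✓ MOVLT  r2←0xbb

VAL = 0xbb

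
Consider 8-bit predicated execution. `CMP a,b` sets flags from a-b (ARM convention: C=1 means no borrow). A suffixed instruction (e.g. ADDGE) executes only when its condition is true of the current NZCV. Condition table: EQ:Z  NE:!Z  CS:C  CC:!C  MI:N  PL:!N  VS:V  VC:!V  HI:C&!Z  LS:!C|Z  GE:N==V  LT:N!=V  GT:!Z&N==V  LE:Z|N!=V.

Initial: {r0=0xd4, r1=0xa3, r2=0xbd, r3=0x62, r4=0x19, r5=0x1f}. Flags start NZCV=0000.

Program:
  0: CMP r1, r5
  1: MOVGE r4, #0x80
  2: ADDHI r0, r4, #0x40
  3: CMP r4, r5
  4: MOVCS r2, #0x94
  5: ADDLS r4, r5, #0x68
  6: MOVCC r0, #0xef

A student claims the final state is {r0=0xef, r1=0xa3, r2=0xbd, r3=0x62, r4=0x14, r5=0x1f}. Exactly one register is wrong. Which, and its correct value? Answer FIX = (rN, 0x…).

FIX = (r4, 0x87)

0: ✓ CMP  NZCV=1010
1: · MOVGE
2: ✓ ADDHI  r0←0x59
3: ✓ CMP  NZCV=1000
4: · MOVCS
5: ✓ ADDLS  r4←0x87
6: ✓ MOVCC  r0←0xef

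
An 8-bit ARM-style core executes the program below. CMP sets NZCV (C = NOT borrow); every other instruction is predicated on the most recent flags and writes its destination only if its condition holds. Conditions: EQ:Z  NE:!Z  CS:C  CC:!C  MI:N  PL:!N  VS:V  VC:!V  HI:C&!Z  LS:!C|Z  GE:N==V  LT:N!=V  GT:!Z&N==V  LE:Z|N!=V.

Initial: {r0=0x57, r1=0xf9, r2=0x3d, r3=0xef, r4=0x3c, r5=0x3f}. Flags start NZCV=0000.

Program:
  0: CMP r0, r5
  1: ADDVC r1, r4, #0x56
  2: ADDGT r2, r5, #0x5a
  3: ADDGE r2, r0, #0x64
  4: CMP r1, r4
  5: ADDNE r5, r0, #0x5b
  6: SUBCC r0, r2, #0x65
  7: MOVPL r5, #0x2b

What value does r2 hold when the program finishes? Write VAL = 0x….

0: ✓ CMP  NZCV=0010
1: ✓ ADDVC  r1←0x92
2: ✓ ADDGT  r2←0x99
3: ✓ ADDGE  r2←0xbb
4: ✓ CMP  NZCV=0011
5: ✓ ADDNE  r5←0xb2
6: · SUBCC
7: ✓ MOVPL  r5←0x2b

VAL = 0xbb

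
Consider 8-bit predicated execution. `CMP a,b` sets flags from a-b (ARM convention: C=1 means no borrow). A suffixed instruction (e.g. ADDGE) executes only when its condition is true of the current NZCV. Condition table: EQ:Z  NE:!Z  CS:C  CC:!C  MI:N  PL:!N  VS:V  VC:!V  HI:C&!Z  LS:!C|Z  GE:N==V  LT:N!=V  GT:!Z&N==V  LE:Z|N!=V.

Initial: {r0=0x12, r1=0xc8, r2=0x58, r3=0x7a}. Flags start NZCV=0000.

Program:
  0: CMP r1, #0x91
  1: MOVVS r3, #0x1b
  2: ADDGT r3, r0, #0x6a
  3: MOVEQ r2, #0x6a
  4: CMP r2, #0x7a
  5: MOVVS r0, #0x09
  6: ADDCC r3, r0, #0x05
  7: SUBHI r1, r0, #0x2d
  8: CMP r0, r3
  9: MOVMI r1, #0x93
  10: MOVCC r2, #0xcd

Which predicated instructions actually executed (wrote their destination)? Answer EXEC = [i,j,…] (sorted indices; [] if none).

EXEC = [2,6,9,10]

[0] flags=0010 → (cmp)
[1] flags=0010 VS?F → skip
[2] flags=0010 GT?T → r3=0x7c
[3] flags=0010 EQ?F → skip
[4] flags=1000 → (cmp)
[5] flags=1000 VS?F → skip
[6] flags=1000 CC?T → r3=0x17
[7] flags=1000 HI?F → skip
[8] flags=1000 → (cmp)
[9] flags=1000 MI?T → r1=0x93
[10] flags=1000 CC?T → r2=0xcd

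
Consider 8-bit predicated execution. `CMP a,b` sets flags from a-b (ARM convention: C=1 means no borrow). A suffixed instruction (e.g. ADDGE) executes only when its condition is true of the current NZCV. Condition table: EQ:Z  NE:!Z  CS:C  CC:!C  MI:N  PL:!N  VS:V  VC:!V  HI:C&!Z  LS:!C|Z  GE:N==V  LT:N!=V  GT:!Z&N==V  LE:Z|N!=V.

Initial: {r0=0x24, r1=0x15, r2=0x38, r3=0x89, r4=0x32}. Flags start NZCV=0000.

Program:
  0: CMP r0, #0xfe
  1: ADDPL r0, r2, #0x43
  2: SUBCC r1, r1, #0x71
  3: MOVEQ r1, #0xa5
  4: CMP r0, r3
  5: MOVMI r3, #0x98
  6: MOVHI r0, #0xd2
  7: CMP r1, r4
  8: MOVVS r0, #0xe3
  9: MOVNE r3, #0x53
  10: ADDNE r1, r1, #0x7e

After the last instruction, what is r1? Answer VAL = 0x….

VAL = 0x22

[0] flags=0000 → (cmp)
[1] flags=0000 PL?T → r0=0x7b
[2] flags=0000 CC?T → r1=0xa4
[3] flags=0000 EQ?F → skip
[4] flags=1001 → (cmp)
[5] flags=1001 MI?T → r3=0x98
[6] flags=1001 HI?F → skip
[7] flags=0011 → (cmp)
[8] flags=0011 VS?T → r0=0xe3
[9] flags=0011 NE?T → r3=0x53
[10] flags=0011 NE?T → r1=0x22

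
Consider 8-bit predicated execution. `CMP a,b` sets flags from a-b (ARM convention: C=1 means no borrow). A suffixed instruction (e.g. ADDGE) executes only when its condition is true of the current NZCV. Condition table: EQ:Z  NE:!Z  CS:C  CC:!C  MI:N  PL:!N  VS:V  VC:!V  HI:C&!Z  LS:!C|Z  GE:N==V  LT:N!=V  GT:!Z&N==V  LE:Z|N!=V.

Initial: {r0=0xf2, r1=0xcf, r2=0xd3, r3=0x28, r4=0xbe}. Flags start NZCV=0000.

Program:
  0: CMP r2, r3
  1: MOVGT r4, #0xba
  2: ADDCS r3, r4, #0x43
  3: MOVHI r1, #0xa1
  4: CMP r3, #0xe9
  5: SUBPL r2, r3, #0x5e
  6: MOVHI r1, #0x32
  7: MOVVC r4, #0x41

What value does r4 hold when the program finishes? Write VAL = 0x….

[0] flags=1010 → (cmp)
[1] flags=1010 GT?F → skip
[2] flags=1010 CS?T → r3=0x01
[3] flags=1010 HI?T → r1=0xa1
[4] flags=0000 → (cmp)
[5] flags=0000 PL?T → r2=0xa3
[6] flags=0000 HI?F → skip
[7] flags=0000 VC?T → r4=0x41

VAL = 0x41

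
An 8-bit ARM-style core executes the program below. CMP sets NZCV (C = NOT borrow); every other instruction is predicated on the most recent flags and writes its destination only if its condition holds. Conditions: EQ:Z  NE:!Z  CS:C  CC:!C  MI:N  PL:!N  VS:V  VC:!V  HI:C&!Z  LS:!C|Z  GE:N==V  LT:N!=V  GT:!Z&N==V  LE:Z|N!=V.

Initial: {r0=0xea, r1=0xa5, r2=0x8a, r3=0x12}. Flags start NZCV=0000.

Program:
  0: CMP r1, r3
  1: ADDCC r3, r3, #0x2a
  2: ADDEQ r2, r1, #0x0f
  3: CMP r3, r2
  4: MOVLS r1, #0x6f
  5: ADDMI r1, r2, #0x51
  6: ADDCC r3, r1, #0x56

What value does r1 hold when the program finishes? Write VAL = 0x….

VAL = 0xdb

[0] flags=1010 → (cmp)
[1] flags=1010 CC?F → skip
[2] flags=1010 EQ?F → skip
[3] flags=1001 → (cmp)
[4] flags=1001 LS?T → r1=0x6f
[5] flags=1001 MI?T → r1=0xdb
[6] flags=1001 CC?T → r3=0x31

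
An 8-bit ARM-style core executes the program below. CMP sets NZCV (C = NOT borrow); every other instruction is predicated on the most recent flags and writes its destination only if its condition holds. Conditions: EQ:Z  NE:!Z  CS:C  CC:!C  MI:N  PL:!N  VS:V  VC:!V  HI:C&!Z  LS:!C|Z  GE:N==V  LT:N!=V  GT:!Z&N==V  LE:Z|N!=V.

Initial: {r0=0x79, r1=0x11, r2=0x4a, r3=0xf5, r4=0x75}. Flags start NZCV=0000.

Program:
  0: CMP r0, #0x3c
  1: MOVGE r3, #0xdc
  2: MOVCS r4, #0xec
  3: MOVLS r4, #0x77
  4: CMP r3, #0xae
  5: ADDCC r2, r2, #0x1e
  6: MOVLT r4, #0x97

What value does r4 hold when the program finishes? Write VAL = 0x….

0: ✓ CMP  NZCV=0010
1: ✓ MOVGE  r3←0xdc
2: ✓ MOVCS  r4←0xec
3: · MOVLS
4: ✓ CMP  NZCV=0010
5: · ADDCC
6: · MOVLT

VAL = 0xec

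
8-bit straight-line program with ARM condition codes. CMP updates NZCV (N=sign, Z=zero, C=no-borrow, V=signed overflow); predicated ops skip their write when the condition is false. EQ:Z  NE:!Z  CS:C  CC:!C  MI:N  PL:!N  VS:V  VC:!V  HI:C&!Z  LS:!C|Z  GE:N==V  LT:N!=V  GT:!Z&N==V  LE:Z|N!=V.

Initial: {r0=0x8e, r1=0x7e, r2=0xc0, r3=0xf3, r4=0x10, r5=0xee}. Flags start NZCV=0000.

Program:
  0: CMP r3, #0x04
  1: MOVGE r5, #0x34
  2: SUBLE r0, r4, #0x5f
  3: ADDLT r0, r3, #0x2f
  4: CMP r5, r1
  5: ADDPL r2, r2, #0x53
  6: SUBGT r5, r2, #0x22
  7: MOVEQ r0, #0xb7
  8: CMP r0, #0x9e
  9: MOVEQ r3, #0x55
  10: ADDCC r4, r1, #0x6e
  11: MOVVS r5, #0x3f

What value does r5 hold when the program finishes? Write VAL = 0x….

VAL = 0x3f

0: ✓ CMP  NZCV=1010
1: · MOVGE
2: ✓ SUBLE  r0←0xb1
3: ✓ ADDLT  r0←0x22
4: ✓ CMP  NZCV=0011
5: ✓ ADDPL  r2←0x13
6: · SUBGT
7: · MOVEQ
8: ✓ CMP  NZCV=1001
9: · MOVEQ
10: ✓ ADDCC  r4←0xec
11: ✓ MOVVS  r5←0x3f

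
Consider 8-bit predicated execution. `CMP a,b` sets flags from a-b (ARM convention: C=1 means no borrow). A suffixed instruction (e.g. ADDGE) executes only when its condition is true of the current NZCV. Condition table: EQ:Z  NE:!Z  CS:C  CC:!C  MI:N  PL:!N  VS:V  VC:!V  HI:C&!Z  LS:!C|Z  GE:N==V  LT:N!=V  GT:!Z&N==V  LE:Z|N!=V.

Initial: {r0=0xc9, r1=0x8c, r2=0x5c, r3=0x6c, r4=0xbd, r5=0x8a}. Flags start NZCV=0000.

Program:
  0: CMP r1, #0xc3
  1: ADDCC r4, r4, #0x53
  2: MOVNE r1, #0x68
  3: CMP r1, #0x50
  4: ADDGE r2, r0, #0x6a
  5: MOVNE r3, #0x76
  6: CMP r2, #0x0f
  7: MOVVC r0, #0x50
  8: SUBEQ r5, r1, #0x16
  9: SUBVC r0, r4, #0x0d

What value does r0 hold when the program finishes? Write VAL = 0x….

VAL = 0x03

0: ✓ CMP  NZCV=1000
1: ✓ ADDCC  r4←0x10
2: ✓ MOVNE  r1←0x68
3: ✓ CMP  NZCV=0010
4: ✓ ADDGE  r2←0x33
5: ✓ MOVNE  r3←0x76
6: ✓ CMP  NZCV=0010
7: ✓ MOVVC  r0←0x50
8: · SUBEQ
9: ✓ SUBVC  r0←0x03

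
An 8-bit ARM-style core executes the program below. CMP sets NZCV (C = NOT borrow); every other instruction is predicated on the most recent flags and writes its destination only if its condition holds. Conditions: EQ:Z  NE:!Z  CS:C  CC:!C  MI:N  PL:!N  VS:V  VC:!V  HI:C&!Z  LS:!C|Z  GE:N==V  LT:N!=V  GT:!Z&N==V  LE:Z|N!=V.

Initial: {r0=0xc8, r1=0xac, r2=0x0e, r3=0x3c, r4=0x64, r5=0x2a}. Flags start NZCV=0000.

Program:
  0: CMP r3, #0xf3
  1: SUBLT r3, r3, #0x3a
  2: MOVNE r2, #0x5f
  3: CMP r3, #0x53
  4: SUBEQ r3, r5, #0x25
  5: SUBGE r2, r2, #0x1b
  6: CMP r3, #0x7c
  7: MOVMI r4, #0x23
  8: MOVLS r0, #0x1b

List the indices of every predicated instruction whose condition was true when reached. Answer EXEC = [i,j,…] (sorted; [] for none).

0: ✓ CMP  NZCV=0000
1: · SUBLT
2: ✓ MOVNE  r2←0x5f
3: ✓ CMP  NZCV=1000
4: · SUBEQ
5: · SUBGE
6: ✓ CMP  NZCV=1000
7: ✓ MOVMI  r4←0x23
8: ✓ MOVLS  r0←0x1b

EXEC = [2,7,8]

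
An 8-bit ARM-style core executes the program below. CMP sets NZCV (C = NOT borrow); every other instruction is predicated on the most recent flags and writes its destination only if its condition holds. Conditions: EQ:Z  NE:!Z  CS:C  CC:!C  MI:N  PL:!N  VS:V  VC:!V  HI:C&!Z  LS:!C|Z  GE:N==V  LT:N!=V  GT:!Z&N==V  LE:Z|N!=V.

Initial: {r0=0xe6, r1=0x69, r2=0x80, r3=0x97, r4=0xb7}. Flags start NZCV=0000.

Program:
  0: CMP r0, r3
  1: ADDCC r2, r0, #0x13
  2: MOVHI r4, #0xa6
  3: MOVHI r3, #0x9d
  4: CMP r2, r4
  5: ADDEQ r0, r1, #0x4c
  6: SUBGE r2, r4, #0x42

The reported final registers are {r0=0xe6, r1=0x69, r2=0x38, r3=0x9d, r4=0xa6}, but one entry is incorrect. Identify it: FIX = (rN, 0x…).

FIX = (r2, 0x80)

[0] flags=0010 → (cmp)
[1] flags=0010 CC?F → skip
[2] flags=0010 HI?T → r4=0xa6
[3] flags=0010 HI?T → r3=0x9d
[4] flags=1000 → (cmp)
[5] flags=1000 EQ?F → skip
[6] flags=1000 GE?F → skip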